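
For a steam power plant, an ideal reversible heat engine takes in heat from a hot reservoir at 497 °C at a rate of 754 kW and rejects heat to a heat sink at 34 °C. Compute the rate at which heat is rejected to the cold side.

Q̇_C ≈ 300.7 kW

T_H = 497 °C → 497 + 273.15 = 770.15 K.
T_C = 34 °C → 34 + 273.15 = 307.15 K.
Since the cycle is reversible, η = 1 − T_C/T_H = 1 − 307.15/770.15 = 0.6012.
For a reversible cycle Q_C/Q_H = T_C/T_H, so Q_C = 754 × 307.15/770.15 = 300.7 kW.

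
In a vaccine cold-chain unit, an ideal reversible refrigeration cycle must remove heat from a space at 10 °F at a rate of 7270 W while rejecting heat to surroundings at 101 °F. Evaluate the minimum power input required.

Ẇ_in ≈ 1409 W

T_H = 101 °F → (101 − 32) × 5/9 = 38.33 °C = 311.48 K.
T_C = 10 °F → (10 − 32) × 5/9 = -12.22 °C = 260.93 K.
The reversible coefficient of performance is COP_R = T_C/(T_H − T_C) = 260.93/50.56 = 5.1612.
W = Q_C/COP_R = 7270/5.1612 = 1409 W.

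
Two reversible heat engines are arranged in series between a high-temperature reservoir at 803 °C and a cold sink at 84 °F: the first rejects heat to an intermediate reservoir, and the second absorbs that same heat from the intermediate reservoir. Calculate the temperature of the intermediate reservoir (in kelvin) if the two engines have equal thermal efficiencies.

T_H = 803 °C → 803 + 273.15 = 1076.15 K.
T_C = 84 °F → (84 − 32) × 5/9 = 28.89 °C = 302.04 K.
Equal efficiencies require 1 − T_m/T_H = 1 − T_C/T_m, i.e. T_m/T_H = T_C/T_m, so T_m = √(T_H·T_C) = √(1076.15 × 302.04) = 570.1 K.

T_m ≈ 570.1 K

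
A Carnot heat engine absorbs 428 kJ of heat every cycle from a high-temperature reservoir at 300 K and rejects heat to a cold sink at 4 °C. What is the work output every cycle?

T_C = 4 °C → 4 + 273.15 = 277.15 K.
The Carnot efficiency is η = 1 − T_C/T_H = 1 − 277.15/300.00 = 0.0762.
W = η·Q_H = 0.0762 × 428 = 32.6 kJ.

W ≈ 32.6 kJ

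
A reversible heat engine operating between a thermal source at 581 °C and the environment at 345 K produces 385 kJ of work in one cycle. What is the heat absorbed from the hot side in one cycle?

T_H = 581 °C → 581 + 273.15 = 854.15 K.
Since the cycle is reversible, η = 1 − T_C/T_H = 1 − 345.00/854.15 = 0.5961.
Q_H = W/η = 385/0.5961 = 646 kJ.

Q_H ≈ 646 kJ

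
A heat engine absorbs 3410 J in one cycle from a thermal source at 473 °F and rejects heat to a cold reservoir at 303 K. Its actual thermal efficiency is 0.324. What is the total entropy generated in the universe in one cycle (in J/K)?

T_H = 473 °F → (473 − 32) × 5/9 = 245.00 °C = 518.15 K.
W = η·Q_H = 0.324 × 3410 = 1105 J, so Q_C = Q_H − W = 2305 J.
Entropy balance on the reservoirs: −Q_H/T_H = -6.581 J/K, +Q_C/T_C = 7.608 J/K.
ΔS_univ = −Q_H/T_H + Q_C/T_C = 1.027 J/K (> 0, since η = 0.324 < η_Carnot = 0.415).

ΔS_univ ≈ 1.027 J/K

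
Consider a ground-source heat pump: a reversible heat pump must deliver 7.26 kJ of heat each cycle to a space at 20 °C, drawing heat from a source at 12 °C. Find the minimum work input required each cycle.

T_H = 20 °C → 20 + 273.15 = 293.15 K.
T_C = 12 °C → 12 + 273.15 = 285.15 K.
The Carnot heat-pump COP is COP_HP = T_H/(T_H − T_C) = 293.15/8.00 = 36.6437.
W = Q_H/COP_HP = 7.26/36.6437 = 0.198 kJ.

W_in ≈ 0.198 kJ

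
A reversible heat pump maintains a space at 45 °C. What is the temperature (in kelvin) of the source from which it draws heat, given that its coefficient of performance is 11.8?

T_H = 45 °C → 45 + 273.15 = 318.15 K.
COP_HP = T_H/(T_H − T_C) ⇒ T_C = T_H·(COP_HP − 1)/COP_HP = 318.15 × (11.8 − 1)/11.8 = 291.2 K.

T_C ≈ 291.2 K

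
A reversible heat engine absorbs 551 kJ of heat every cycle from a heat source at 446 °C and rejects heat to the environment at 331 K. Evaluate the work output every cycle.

W ≈ 297 kJ

T_H = 446 °C → 446 + 273.15 = 719.15 K.
The Carnot efficiency is η = 1 − T_C/T_H = 1 − 331.00/719.15 = 0.5397.
W = η·Q_H = 0.5397 × 551 = 297 kJ.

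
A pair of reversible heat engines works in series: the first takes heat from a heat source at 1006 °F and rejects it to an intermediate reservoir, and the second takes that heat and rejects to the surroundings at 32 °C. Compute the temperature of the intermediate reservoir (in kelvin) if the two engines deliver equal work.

T_H = 1006 °F → (1006 − 32) × 5/9 = 541.11 °C = 814.26 K.
T_C = 32 °C → 32 + 273.15 = 305.15 K.
For reversible stages Q_m = Q_H·(T_m/T_H). Setting W₁ = Q_H(1 − T_m/T_H) equal to W₂ = Q_m(1 − T_C/T_m) = Q_H·(T_m − T_C)/T_H gives T_H − T_m = T_m − T_C, so T_m = (T_H + T_C)/2 = (814.26 + 305.15)/2 = 560 K.

T_m ≈ 560 K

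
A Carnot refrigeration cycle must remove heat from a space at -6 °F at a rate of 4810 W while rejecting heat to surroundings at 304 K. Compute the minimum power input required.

T_C = -6 °F → (-6 − 32) × 5/9 = -21.11 °C = 252.04 K.
COP_R = T_C/(T_H − T_C) = 252.04/51.96 = 4.8505.
W = Q_C/COP_R = 4810/4.8505 = 992 W.

Ẇ_in ≈ 992 W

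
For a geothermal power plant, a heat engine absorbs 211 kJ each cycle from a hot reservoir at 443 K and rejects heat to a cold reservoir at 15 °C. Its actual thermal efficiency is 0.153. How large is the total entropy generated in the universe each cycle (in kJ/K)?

ΔS_univ ≈ 0.144 kJ/K

T_C = 15 °C → 15 + 273.15 = 288.15 K.
W = η·Q_H = 0.153 × 211 = 32.28 kJ, so Q_C = Q_H − W = 178.7 kJ.
The hot reservoir loses entropy Q_H/T_H = 211/443.00 = 0.4763 kJ/K; the cold reservoir gains Q_C/T_C = 178.7/288.15 = 0.6202 kJ/K.
ΔS_univ = −Q_H/T_H + Q_C/T_C = 0.144 kJ/K (> 0, since η = 0.153 < η_Carnot = 0.350).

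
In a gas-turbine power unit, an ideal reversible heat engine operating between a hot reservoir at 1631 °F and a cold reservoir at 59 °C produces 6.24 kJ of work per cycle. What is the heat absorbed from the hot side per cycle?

Q_H ≈ 8.74 kJ

T_H = 1631 °F → (1631 − 32) × 5/9 = 888.33 °C = 1161.48 K.
T_C = 59 °C → 59 + 273.15 = 332.15 K.
η_rev = 1 − T_C/T_H = 1 − 332.15/1161.48 = 0.7140.
Q_H = W/η = 6.24/0.7140 = 8.74 kJ.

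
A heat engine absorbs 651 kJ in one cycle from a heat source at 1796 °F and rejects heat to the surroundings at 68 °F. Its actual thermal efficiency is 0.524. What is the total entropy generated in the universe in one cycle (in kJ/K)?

T_H = 1796 °F → (1796 − 32) × 5/9 = 980.00 °C = 1253.15 K.
T_C = 68 °F → (68 − 32) × 5/9 = 20.00 °C = 293.15 K.
W = η·Q_H = 0.524 × 651 = 341.1 kJ, so Q_C = Q_H − W = 309.9 kJ.
The hot reservoir loses entropy Q_H/T_H = 651/1253.15 = 0.5195 kJ/K; the cold reservoir gains Q_C/T_C = 309.9/293.15 = 1.057 kJ/K.
ΔS_univ = −Q_H/T_H + Q_C/T_C = 0.538 kJ/K (> 0, since η = 0.524 < η_Carnot = 0.766).

ΔS_univ ≈ 0.538 kJ/K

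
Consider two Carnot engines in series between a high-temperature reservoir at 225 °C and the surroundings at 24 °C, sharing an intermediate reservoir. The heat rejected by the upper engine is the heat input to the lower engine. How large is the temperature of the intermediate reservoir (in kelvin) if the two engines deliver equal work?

T_H = 225 °C → 225 + 273.15 = 498.15 K.
T_C = 24 °C → 24 + 273.15 = 297.15 K.
For reversible stages Q_m = Q_H·(T_m/T_H). Setting W₁ = Q_H(1 − T_m/T_H) equal to W₂ = Q_m(1 − T_C/T_m) = Q_H·(T_m − T_C)/T_H gives T_H − T_m = T_m − T_C, so T_m = (T_H + T_C)/2 = (498.15 + 297.15)/2 = 397.6 K.

T_m ≈ 397.6 K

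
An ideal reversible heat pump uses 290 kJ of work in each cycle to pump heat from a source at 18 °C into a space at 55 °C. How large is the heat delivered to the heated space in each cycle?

Q_H ≈ 2570 kJ

T_H = 55 °C → 55 + 273.15 = 328.15 K.
T_C = 18 °C → 18 + 273.15 = 291.15 K.
The Carnot heat-pump COP is COP_HP = T_H/(T_H − T_C) = 328.15/37.00 = 8.8689.
Q_H = COP_HP · W = 8.8689 × 290 = 2570 kJ.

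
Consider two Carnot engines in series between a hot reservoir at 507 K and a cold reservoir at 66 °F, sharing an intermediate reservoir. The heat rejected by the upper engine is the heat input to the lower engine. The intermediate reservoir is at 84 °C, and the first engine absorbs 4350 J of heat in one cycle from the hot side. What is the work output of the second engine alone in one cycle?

T_C = 66 °F → (66 − 32) × 5/9 = 18.89 °C = 292.04 K.
T_m = 84 °C → 84 + 273.15 = 357.15 K.
Heat entering the second stage: Q_m = Q_H·(T_m/T_H) = 4350 × 357.15/507.00 = 3060 J.
Second-stage efficiency η₂ = 1 − T_C/T_m = 1 − 292.04/357.15 = 0.1823, so W₂ = η₂·Q_m = 559 J.

W₂ ≈ 559 J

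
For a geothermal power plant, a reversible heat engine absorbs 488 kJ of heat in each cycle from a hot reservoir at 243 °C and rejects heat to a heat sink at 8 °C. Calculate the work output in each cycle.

W ≈ 222 kJ

T_H = 243 °C → 243 + 273.15 = 516.15 K.
T_C = 8 °C → 8 + 273.15 = 281.15 K.
Since the cycle is reversible, η = 1 − T_C/T_H = 1 − 281.15/516.15 = 0.4553.
W = η·Q_H = 0.4553 × 488 = 222 kJ.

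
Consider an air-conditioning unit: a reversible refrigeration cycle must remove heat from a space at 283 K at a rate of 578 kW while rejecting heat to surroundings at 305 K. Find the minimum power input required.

Ẇ_in ≈ 44.9 kW

COP_R = T_C/(T_H − T_C) = 283.00/22.00 = 12.8636.
W = Q_C/COP_R = 578/12.8636 = 44.9 kW.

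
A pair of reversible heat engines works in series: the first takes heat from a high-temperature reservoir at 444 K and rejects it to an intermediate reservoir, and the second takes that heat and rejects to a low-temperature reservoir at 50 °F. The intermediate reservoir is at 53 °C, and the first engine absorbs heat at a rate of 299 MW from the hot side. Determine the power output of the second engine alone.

Ẇ₂ ≈ 29.0 MW

T_C = 50 °F → (50 − 32) × 5/9 = 10.00 °C = 283.15 K.
T_m = 53 °C → 53 + 273.15 = 326.15 K.
Heat entering the second stage: Q_m = Q_H·(T_m/T_H) = 299 × 326.15/444.00 = 220 MW.
Second-stage efficiency η₂ = 1 − T_C/T_m = 1 − 283.15/326.15 = 0.1318, so W₂ = η₂·Q_m = 29.0 MW.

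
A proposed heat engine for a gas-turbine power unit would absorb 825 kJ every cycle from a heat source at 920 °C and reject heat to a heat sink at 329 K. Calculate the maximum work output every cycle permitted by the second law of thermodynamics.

W_max ≈ 597.5 kJ

T_H = 920 °C → 920 + 273.15 = 1193.15 K.
No engine can exceed the Carnot limit: η_max = 1 − T_C/T_H = 1 − 329.00/1193.15 = 0.7243.
W_max = η_max · Q_H = 0.7243 × 825 = 597.5 kJ.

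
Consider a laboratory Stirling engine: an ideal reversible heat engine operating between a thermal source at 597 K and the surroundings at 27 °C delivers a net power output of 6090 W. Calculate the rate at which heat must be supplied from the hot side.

Q̇_H ≈ 12250 W

T_C = 27 °C → 27 + 273.15 = 300.15 K.
Since the cycle is reversible, η = 1 − T_C/T_H = 1 − 300.15/597.00 = 0.4972.
Q_H = W/η = 6090/0.4972 = 12250 W.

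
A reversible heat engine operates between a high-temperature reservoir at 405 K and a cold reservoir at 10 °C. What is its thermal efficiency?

T_C = 10 °C → 10 + 273.15 = 283.15 K.
Since the cycle is reversible, η = 1 − T_C/T_H = 1 − 283.15/405.00 = 0.301.

η ≈ 0.301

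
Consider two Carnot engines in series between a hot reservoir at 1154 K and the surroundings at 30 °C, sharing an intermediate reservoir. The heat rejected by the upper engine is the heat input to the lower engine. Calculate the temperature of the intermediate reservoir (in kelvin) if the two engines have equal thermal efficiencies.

T_C = 30 °C → 30 + 273.15 = 303.15 K.
Equal efficiencies require 1 − T_m/T_H = 1 − T_C/T_m, i.e. T_m/T_H = T_C/T_m, so T_m = √(T_H·T_C) = √(1154.00 × 303.15) = 591 K.

T_m ≈ 591 K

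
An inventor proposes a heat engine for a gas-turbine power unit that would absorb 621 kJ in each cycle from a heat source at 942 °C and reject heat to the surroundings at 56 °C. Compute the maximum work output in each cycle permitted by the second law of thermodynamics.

T_H = 942 °C → 942 + 273.15 = 1215.15 K.
T_C = 56 °C → 56 + 273.15 = 329.15 K.
No engine can exceed the Carnot limit: η_max = 1 − T_C/T_H = 1 − 329.15/1215.15 = 0.7291.
W_max = η_max · Q_H = 0.7291 × 621 = 453 kJ.

W_max ≈ 453 kJ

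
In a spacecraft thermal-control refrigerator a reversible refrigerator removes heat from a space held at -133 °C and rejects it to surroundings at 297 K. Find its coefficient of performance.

COP_R ≈ 0.894

T_C = -133 °C → -133 + 273.15 = 140.15 K.
For a reversible refrigerator, COP_R = T_C/(T_H − T_C) = 140.15/(297.00 − 140.15) = 0.894.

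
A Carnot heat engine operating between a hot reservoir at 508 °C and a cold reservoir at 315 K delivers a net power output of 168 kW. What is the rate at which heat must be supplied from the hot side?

T_H = 508 °C → 508 + 273.15 = 781.15 K.
For a reversible engine, η = 1 − T_C/T_H = 1 − 315.00/781.15 = 0.5967.
Q_H = W/η = 168/0.5967 = 282 kW.

Q̇_H ≈ 282 kW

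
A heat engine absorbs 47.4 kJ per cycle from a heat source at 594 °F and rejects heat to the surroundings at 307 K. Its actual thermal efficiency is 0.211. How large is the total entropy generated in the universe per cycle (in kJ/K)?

T_H = 594 °F → (594 − 32) × 5/9 = 312.22 °C = 585.37 K.
W = η·Q_H = 0.211 × 47.4 = 10.00 kJ, so Q_C = Q_H − W = 37.40 kJ.
Reservoir entropy changes: ΔS_H = −Q_H/T_H = −47.4/585.37 = -0.08097 kJ/K and ΔS_C = +Q_C/T_C = 37.40/307.00 = 0.1218 kJ/K.
ΔS_univ = −Q_H/T_H + Q_C/T_C = 0.0408 kJ/K (> 0, since η = 0.211 < η_Carnot = 0.476).

ΔS_univ ≈ 0.0408 kJ/K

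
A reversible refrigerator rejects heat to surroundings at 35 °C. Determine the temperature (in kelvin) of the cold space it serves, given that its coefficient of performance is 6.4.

T_H = 35 °C → 35 + 273.15 = 308.15 K.
COP_R = T_C/(T_H − T_C) ⇒ T_C = T_H·COP_R/(1 + COP_R) = 308.15 × 6.4/(1 + 6.4) = 267 K.

T_C ≈ 267 K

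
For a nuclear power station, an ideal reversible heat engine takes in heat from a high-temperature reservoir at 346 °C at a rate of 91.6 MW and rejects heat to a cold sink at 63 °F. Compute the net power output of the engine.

T_H = 346 °C → 346 + 273.15 = 619.15 K.
T_C = 63 °F → (63 − 32) × 5/9 = 17.22 °C = 290.37 K.
Carnot efficiency: η = 1 − T_C/T_H = 1 − 290.37/619.15 = 0.5310.
W = η·Q_H = 0.5310 × 91.6 = 48.6 MW.

Ẇ ≈ 48.6 MW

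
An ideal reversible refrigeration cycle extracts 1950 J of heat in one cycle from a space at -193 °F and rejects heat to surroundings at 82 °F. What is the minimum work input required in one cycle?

T_H = 82 °F → (82 − 32) × 5/9 = 27.78 °C = 300.93 K.
T_C = -193 °F → (-193 − 32) × 5/9 = -125.00 °C = 148.15 K.
The reversible coefficient of performance is COP_R = T_C/(T_H − T_C) = 148.15/152.78 = 0.9697.
W = Q_C/COP_R = 1950/0.9697 = 2011 J.

W_in ≈ 2011 J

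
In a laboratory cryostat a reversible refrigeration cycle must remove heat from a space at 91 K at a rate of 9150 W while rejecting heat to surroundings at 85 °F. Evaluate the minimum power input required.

Ẇ_in ≈ 21300 W

T_H = 85 °F → (85 − 32) × 5/9 = 29.44 °C = 302.59 K.
For a reversible refrigerator, COP_R = T_C/(T_H − T_C) = 91.00/211.59 = 0.4301.
W = Q_C/COP_R = 9150/0.4301 = 21300 W.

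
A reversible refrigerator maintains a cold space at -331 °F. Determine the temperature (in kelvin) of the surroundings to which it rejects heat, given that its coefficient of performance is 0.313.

T_H ≈ 299.9 K

T_C = -331 °F → (-331 − 32) × 5/9 = -201.67 °C = 71.48 K.
COP_R = T_C/(T_H − T_C) ⇒ T_H = T_C·(1 + 1/COP_R) = 71.48 × (1 + 1/0.313) = 299.9 K.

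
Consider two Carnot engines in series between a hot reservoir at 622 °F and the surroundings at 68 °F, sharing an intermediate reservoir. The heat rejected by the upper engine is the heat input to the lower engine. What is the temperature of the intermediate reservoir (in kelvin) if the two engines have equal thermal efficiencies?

T_m ≈ 420 K

T_H = 622 °F → (622 − 32) × 5/9 = 327.78 °C = 600.93 K.
T_C = 68 °F → (68 − 32) × 5/9 = 20.00 °C = 293.15 K.
Equal efficiencies require 1 − T_m/T_H = 1 − T_C/T_m, i.e. T_m/T_H = T_C/T_m, so T_m = √(T_H·T_C) = √(600.93 × 293.15) = 420 K.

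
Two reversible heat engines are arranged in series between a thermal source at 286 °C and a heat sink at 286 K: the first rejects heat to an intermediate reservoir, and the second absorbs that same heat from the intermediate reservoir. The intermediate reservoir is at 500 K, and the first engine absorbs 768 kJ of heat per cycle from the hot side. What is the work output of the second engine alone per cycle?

T_H = 286 °C → 286 + 273.15 = 559.15 K.
Heat entering the second stage: Q_m = Q_H·(T_m/T_H) = 768 × 500.00/559.15 = 687 kJ.
Second-stage efficiency η₂ = 1 − T_C/T_m = 1 − 286.00/500.00 = 0.4280, so W₂ = η₂·Q_m = 294 kJ.

W₂ ≈ 294 kJ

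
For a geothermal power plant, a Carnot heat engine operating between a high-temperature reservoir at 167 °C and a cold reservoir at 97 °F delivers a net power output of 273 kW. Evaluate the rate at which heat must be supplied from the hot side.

T_H = 167 °C → 167 + 273.15 = 440.15 K.
T_C = 97 °F → (97 − 32) × 5/9 = 36.11 °C = 309.26 K.
Since the cycle is reversible, η = 1 − T_C/T_H = 1 − 309.26/440.15 = 0.2974.
Q_H = W/η = 273/0.2974 = 918 kW.

Q̇_H ≈ 918 kW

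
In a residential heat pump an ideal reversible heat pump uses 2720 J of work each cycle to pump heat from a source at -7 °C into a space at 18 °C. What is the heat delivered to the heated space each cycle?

T_H = 18 °C → 18 + 273.15 = 291.15 K.
T_C = -7 °C → -7 + 273.15 = 266.15 K.
COP_HP = T_H/(T_H − T_C) = 291.15/25.00 = 11.6460.
Q_H = COP_HP · W = 11.6460 × 2720 = 31680 J.

Q_H ≈ 31680 J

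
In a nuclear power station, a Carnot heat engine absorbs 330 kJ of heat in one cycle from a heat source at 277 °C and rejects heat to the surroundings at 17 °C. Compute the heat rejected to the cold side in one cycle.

T_H = 277 °C → 277 + 273.15 = 550.15 K.
T_C = 17 °C → 17 + 273.15 = 290.15 K.
Carnot efficiency: η = 1 − T_C/T_H = 1 − 290.15/550.15 = 0.4726.
For a reversible cycle Q_C/Q_H = T_C/T_H, so Q_C = 330 × 290.15/550.15 = 174 kJ.

Q_C ≈ 174 kJ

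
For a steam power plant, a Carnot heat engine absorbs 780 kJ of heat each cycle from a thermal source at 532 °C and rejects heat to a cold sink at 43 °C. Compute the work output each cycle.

W ≈ 474 kJ

T_H = 532 °C → 532 + 273.15 = 805.15 K.
T_C = 43 °C → 43 + 273.15 = 316.15 K.
η_rev = 1 − T_C/T_H = 1 − 316.15/805.15 = 0.6073.
W = η·Q_H = 0.6073 × 780 = 474 kJ.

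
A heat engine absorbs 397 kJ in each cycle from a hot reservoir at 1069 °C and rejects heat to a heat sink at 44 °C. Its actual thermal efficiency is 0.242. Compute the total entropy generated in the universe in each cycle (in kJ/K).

ΔS_univ ≈ 0.653 kJ/K

T_H = 1069 °C → 1069 + 273.15 = 1342.15 K.
T_C = 44 °C → 44 + 273.15 = 317.15 K.
W = η·Q_H = 0.242 × 397 = 96.07 kJ, so Q_C = Q_H − W = 300.9 kJ.
The hot reservoir loses entropy Q_H/T_H = 397/1342.15 = 0.2958 kJ/K; the cold reservoir gains Q_C/T_C = 300.9/317.15 = 0.9488 kJ/K.
ΔS_univ = −Q_H/T_H + Q_C/T_C = 0.653 kJ/K (> 0, since η = 0.242 < η_Carnot = 0.764).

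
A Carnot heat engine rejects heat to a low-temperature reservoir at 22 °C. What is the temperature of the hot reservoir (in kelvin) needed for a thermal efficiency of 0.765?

T_H ≈ 1260 K

T_C = 22 °C → 22 + 273.15 = 295.15 K.
From η = 1 − T_C/T_H, solving for T_H gives T_H = T_C/(1 − η) = 295.15/(1 − 0.765) = 1260 K.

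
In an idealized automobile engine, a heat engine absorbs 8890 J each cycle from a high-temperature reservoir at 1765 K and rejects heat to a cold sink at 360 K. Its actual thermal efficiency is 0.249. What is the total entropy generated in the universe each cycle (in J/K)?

ΔS_univ ≈ 13.5 J/K

W = η·Q_H = 0.249 × 8890 = 2214 J, so Q_C = Q_H − W = 6676 J.
Entropy balance on the reservoirs: −Q_H/T_H = -5.037 J/K, +Q_C/T_C = 18.55 J/K.
ΔS_univ = −Q_H/T_H + Q_C/T_C = 13.5 J/K (> 0, since η = 0.249 < η_Carnot = 0.796).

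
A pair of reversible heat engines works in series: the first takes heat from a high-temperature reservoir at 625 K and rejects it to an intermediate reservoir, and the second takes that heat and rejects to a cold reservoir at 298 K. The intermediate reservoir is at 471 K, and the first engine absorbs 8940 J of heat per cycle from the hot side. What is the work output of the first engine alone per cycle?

W₁ ≈ 2200 J

First-stage efficiency η₁ = 1 − T_m/T_H = 1 − 471.00/625.00 = 0.2464.
W₁ = η₁·Q_H = 0.2464 × 8940 = 2200 J.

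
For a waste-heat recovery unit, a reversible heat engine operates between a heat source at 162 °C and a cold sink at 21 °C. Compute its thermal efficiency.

η ≈ 0.3240

T_H = 162 °C → 162 + 273.15 = 435.15 K.
T_C = 21 °C → 21 + 273.15 = 294.15 K.
The Carnot efficiency is η = 1 − T_C/T_H = 1 − 294.15/435.15 = 0.3240.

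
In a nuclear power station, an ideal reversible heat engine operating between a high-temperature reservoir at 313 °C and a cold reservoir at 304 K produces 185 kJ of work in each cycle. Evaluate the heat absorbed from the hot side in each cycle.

Q_H ≈ 384 kJ

T_H = 313 °C → 313 + 273.15 = 586.15 K.
η_rev = 1 − T_C/T_H = 1 − 304.00/586.15 = 0.4814.
Q_H = W/η = 185/0.4814 = 384 kJ.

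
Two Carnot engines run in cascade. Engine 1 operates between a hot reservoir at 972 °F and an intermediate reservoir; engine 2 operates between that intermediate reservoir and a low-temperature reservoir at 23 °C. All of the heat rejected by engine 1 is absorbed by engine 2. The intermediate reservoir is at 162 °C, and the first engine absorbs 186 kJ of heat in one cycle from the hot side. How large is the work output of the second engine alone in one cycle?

T_H = 972 °F → (972 − 32) × 5/9 = 522.22 °C = 795.37 K.
T_C = 23 °C → 23 + 273.15 = 296.15 K.
T_m = 162 °C → 162 + 273.15 = 435.15 K.
Heat entering the second stage: Q_m = Q_H·(T_m/T_H) = 186 × 435.15/795.37 = 101.8 kJ.
Second-stage efficiency η₂ = 1 − T_C/T_m = 1 − 296.15/435.15 = 0.3194, so W₂ = η₂·Q_m = 32.51 kJ.

W₂ ≈ 32.51 kJ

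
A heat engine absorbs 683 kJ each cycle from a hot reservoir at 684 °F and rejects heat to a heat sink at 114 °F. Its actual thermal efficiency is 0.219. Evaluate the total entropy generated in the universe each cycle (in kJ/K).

T_H = 684 °F → (684 − 32) × 5/9 = 362.22 °C = 635.37 K.
T_C = 114 °F → (114 − 32) × 5/9 = 45.56 °C = 318.71 K.
W = η·Q_H = 0.219 × 683 = 149.6 kJ, so Q_C = Q_H − W = 533.4 kJ.
Reservoir entropy changes: ΔS_H = −Q_H/T_H = −683/635.37 = -1.075 kJ/K and ΔS_C = +Q_C/T_C = 533.4/318.71 = 1.674 kJ/K.
ΔS_univ = −Q_H/T_H + Q_C/T_C = 0.5988 kJ/K (> 0, since η = 0.219 < η_Carnot = 0.498).

ΔS_univ ≈ 0.5988 kJ/K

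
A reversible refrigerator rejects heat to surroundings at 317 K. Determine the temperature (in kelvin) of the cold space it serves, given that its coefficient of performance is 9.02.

T_C ≈ 285 K

COP_R = T_C/(T_H − T_C) ⇒ T_C = T_H·COP_R/(1 + COP_R) = 317.00 × 9.02/(1 + 9.02) = 285 K.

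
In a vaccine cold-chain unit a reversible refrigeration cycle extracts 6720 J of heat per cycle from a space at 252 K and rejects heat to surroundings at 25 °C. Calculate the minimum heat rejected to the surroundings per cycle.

T_H = 25 °C → 25 + 273.15 = 298.15 K.
For a reversible cycle Q_H/Q_C = T_H/T_C, so Q_H = Q_C·T_H/T_C = 6720 × 298.15/252.00 = 7951 J.

Q_H ≈ 7951 J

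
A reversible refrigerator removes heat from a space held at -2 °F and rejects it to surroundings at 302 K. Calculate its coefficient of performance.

T_C = -2 °F → (-2 − 32) × 5/9 = -18.89 °C = 254.26 K.
Carnot COP: COP_R = T_C/(T_H − T_C) = 254.26/(302.00 − 254.26) = 5.33.

COP_R ≈ 5.33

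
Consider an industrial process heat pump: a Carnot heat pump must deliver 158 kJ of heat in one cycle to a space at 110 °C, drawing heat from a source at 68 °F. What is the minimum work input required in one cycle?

W_in ≈ 37.11 kJ

T_H = 110 °C → 110 + 273.15 = 383.15 K.
T_C = 68 °F → (68 − 32) × 5/9 = 20.00 °C = 293.15 K.
For a reversible heat pump, COP_HP = T_H/(T_H − T_C) = 383.15/90.00 = 4.2572.
W = Q_H/COP_HP = 158/4.2572 = 37.11 kJ.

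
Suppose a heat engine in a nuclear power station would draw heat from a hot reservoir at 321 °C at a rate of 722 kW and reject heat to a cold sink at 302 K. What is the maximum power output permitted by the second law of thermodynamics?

Ẇ_max ≈ 355.0 kW

T_H = 321 °C → 321 + 273.15 = 594.15 K.
By the Carnot theorem, η_max = 1 − T_C/T_H = 1 − 302.00/594.15 = 0.4917.
W_max = η_max · Q_H = 0.4917 × 722 = 355.0 kW.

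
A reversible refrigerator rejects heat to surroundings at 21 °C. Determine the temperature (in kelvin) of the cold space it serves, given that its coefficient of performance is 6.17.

T_C ≈ 253 K

T_H = 21 °C → 21 + 273.15 = 294.15 K.
COP_R = T_C/(T_H − T_C) ⇒ T_C = T_H·COP_R/(1 + COP_R) = 294.15 × 6.17/(1 + 6.17) = 253 K.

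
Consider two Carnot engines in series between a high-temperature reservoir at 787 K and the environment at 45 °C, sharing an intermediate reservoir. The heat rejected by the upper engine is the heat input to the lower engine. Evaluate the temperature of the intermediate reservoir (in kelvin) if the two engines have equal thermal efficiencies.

T_m ≈ 500.4 K

T_C = 45 °C → 45 + 273.15 = 318.15 K.
Equal efficiencies require 1 − T_m/T_H = 1 − T_C/T_m, i.e. T_m/T_H = T_C/T_m, so T_m = √(T_H·T_C) = √(787.00 × 318.15) = 500.4 K.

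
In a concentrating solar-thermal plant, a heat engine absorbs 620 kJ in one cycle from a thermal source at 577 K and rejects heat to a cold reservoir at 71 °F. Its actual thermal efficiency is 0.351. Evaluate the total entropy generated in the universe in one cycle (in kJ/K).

ΔS_univ ≈ 0.290 kJ/K

T_C = 71 °F → (71 − 32) × 5/9 = 21.67 °C = 294.82 K.
W = η·Q_H = 0.351 × 620 = 217.6 kJ, so Q_C = Q_H − W = 402.4 kJ.
Reservoir entropy changes: ΔS_H = −Q_H/T_H = −620/577.00 = -1.075 kJ/K and ΔS_C = +Q_C/T_C = 402.4/294.82 = 1.365 kJ/K.
ΔS_univ = −Q_H/T_H + Q_C/T_C = 0.290 kJ/K (> 0, since η = 0.351 < η_Carnot = 0.489).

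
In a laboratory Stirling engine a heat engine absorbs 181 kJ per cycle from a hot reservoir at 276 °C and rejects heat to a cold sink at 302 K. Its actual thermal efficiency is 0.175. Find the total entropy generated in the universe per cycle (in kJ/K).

T_H = 276 °C → 276 + 273.15 = 549.15 K.
W = η·Q_H = 0.175 × 181 = 31.67 kJ, so Q_C = Q_H − W = 149.3 kJ.
Reservoir entropy changes: ΔS_H = −Q_H/T_H = −181/549.15 = -0.3296 kJ/K and ΔS_C = +Q_C/T_C = 149.3/302.00 = 0.4945 kJ/K.
ΔS_univ = −Q_H/T_H + Q_C/T_C = 0.165 kJ/K (> 0, since η = 0.175 < η_Carnot = 0.450).

ΔS_univ ≈ 0.165 kJ/K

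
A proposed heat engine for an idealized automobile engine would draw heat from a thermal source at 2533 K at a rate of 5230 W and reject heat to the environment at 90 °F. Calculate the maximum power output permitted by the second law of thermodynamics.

Ẇ_max ≈ 4600 W

T_C = 90 °F → (90 − 32) × 5/9 = 32.22 °C = 305.37 K.
The second-law ceiling is the Carnot efficiency, η_max = 1 − T_C/T_H = 1 − 305.37/2533.00 = 0.8794.
W_max = η_max · Q_H = 0.8794 × 5230 = 4600 W.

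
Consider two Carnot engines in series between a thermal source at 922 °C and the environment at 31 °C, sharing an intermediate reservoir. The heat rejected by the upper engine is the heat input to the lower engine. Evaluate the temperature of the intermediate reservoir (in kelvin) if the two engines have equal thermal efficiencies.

T_m ≈ 602.9 K

T_H = 922 °C → 922 + 273.15 = 1195.15 K.
T_C = 31 °C → 31 + 273.15 = 304.15 K.
Equal efficiencies require 1 − T_m/T_H = 1 − T_C/T_m, i.e. T_m/T_H = T_C/T_m, so T_m = √(T_H·T_C) = √(1195.15 × 304.15) = 602.9 K.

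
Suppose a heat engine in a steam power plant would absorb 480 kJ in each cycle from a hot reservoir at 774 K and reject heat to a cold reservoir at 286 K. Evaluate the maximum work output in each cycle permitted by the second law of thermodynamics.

The second-law ceiling is the Carnot efficiency, η_max = 1 − T_C/T_H = 1 − 286.00/774.00 = 0.6305.
W_max = η_max · Q_H = 0.6305 × 480 = 303 kJ.

W_max ≈ 303 kJ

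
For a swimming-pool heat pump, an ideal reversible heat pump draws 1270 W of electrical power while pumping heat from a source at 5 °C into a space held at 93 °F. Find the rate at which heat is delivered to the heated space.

Q̇_H ≈ 13500 W

T_H = 93 °F → (93 − 32) × 5/9 = 33.89 °C = 307.04 K.
T_C = 5 °C → 5 + 273.15 = 278.15 K.
The Carnot heat-pump COP is COP_HP = T_H/(T_H − T_C) = 307.04/28.89 = 10.6283.
Q_H = COP_HP · W = 10.6283 × 1270 = 13500 W.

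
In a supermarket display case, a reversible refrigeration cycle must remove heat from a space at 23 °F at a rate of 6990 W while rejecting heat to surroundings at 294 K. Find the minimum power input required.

T_C = 23 °F → (23 − 32) × 5/9 = -5.00 °C = 268.15 K.
For a reversible refrigerator, COP_R = T_C/(T_H − T_C) = 268.15/25.85 = 10.3733.
W = Q_C/COP_R = 6990/10.3733 = 674 W.

Ẇ_in ≈ 674 W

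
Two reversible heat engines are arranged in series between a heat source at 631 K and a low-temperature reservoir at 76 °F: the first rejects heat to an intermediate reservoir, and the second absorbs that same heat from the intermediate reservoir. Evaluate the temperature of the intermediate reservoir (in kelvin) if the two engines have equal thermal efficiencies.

T_m ≈ 433.3 K

T_C = 76 °F → (76 − 32) × 5/9 = 24.44 °C = 297.59 K.
Equal efficiencies require 1 − T_m/T_H = 1 − T_C/T_m, i.e. T_m/T_H = T_C/T_m, so T_m = √(T_H·T_C) = √(631.00 × 297.59) = 433.3 K.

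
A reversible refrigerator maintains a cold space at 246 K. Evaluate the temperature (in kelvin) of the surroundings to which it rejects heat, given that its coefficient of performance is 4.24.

COP_R = T_C/(T_H − T_C) ⇒ T_H = T_C·(1 + 1/COP_R) = 246.00 × (1 + 1/4.24) = 304 K.

T_H ≈ 304 K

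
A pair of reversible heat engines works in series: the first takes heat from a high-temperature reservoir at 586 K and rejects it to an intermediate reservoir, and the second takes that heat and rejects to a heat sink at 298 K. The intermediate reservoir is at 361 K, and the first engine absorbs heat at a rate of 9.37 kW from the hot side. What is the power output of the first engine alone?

Ẇ₁ ≈ 3.60 kW

First-stage efficiency η₁ = 1 − T_m/T_H = 1 − 361.00/586.00 = 0.3840.
W₁ = η₁·Q_H = 0.3840 × 9.37 = 3.60 kW.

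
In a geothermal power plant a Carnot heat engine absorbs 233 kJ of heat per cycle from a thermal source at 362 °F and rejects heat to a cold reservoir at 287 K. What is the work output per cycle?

W ≈ 86.5 kJ

T_H = 362 °F → (362 − 32) × 5/9 = 183.33 °C = 456.48 K.
η_rev = 1 − T_C/T_H = 1 − 287.00/456.48 = 0.3713.
W = η·Q_H = 0.3713 × 233 = 86.5 kJ.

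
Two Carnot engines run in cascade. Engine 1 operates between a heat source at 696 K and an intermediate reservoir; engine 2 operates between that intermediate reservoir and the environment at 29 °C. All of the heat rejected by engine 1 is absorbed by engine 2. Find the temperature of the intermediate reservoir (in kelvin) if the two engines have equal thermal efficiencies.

T_m ≈ 458.6 K

T_C = 29 °C → 29 + 273.15 = 302.15 K.
Equal efficiencies require 1 − T_m/T_H = 1 − T_C/T_m, i.e. T_m/T_H = T_C/T_m, so T_m = √(T_H·T_C) = √(696.00 × 302.15) = 458.6 K.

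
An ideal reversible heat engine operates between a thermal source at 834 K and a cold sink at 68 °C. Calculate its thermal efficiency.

T_C = 68 °C → 68 + 273.15 = 341.15 K.
Since the cycle is reversible, η = 1 − T_C/T_H = 1 − 341.15/834.00 = 0.5909.

η ≈ 0.5909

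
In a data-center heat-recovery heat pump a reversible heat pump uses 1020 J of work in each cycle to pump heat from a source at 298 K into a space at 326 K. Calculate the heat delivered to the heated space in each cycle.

For a reversible heat pump, COP_HP = T_H/(T_H − T_C) = 326.00/28.00 = 11.6429.
Q_H = COP_HP · W = 11.6429 × 1020 = 11900 J.

Q_H ≈ 11900 J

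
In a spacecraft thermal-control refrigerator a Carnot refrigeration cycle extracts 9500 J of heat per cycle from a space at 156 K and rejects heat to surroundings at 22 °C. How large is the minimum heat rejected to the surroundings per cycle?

T_H = 22 °C → 22 + 273.15 = 295.15 K.
For a reversible cycle Q_H/Q_C = T_H/T_C, so Q_H = Q_C·T_H/T_C = 9500 × 295.15/156.00 = 17970 J.

Q_H ≈ 17970 J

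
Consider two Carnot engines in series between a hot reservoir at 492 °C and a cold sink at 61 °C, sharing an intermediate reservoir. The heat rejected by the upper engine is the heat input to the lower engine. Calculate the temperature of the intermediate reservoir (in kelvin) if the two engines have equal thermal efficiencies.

T_m ≈ 506 K

T_H = 492 °C → 492 + 273.15 = 765.15 K.
T_C = 61 °C → 61 + 273.15 = 334.15 K.
Equal efficiencies require 1 − T_m/T_H = 1 − T_C/T_m, i.e. T_m/T_H = T_C/T_m, so T_m = √(T_H·T_C) = √(765.15 × 334.15) = 506 K.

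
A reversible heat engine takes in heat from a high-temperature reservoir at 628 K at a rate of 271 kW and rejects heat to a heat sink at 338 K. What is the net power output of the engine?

Ẇ ≈ 125 kW

For a reversible engine, η = 1 − T_C/T_H = 1 − 338.00/628.00 = 0.4618.
W = η·Q_H = 0.4618 × 271 = 125 kW.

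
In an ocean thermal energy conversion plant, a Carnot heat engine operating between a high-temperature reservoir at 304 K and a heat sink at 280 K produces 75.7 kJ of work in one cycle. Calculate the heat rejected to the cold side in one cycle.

Q_C ≈ 883.2 kJ

Since the cycle is reversible, η = 1 − T_C/T_H = 1 − 280.00/304.00 = 0.0789.
Since Q_C/Q_H = T_C/T_H and Q_H = W/η, Q_C = W·T_C/(T_H − T_C) = 75.7 × 280.00/24.00 = 883.2 kJ.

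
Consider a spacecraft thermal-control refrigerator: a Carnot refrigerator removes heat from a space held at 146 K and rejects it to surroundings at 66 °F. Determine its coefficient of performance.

COP_R ≈ 1.00

T_H = 66 °F → (66 − 32) × 5/9 = 18.89 °C = 292.04 K.
The reversible coefficient of performance is COP_R = T_C/(T_H − T_C) = 146.00/(292.04 − 146.00) = 1.00.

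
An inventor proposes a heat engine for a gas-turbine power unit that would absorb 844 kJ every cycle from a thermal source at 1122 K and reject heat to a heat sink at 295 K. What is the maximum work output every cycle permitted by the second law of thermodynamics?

W_max ≈ 622 kJ

By the Carnot theorem, η_max = 1 − T_C/T_H = 1 − 295.00/1122.00 = 0.7371.
W_max = η_max · Q_H = 0.7371 × 844 = 622 kJ.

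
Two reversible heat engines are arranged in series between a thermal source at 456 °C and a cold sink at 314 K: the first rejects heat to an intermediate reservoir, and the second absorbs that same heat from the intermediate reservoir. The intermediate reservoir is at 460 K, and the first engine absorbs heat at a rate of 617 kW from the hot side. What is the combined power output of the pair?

Ẇ_total ≈ 351 kW

T_H = 456 °C → 456 + 273.15 = 729.15 K.
Two reversible stages in series are equivalent to a single Carnot engine between T_H and T_C, so η_total = 1 − T_C/T_H = 1 − 314.00/729.15 = 0.5694.
W_total = η_total · Q_H = 0.5694 × 617 = 351 kW.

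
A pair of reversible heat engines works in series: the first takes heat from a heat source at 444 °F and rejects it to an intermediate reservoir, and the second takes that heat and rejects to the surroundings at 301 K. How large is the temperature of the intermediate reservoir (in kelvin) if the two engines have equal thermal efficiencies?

T_m ≈ 388.7 K

T_H = 444 °F → (444 − 32) × 5/9 = 228.89 °C = 502.04 K.
Equal efficiencies require 1 − T_m/T_H = 1 − T_C/T_m, i.e. T_m/T_H = T_C/T_m, so T_m = √(T_H·T_C) = √(502.04 × 301.00) = 388.7 K.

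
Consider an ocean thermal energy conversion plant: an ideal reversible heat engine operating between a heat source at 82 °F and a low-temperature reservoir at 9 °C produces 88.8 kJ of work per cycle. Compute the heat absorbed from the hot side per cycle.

Q_H ≈ 1420 kJ

T_H = 82 °F → (82 − 32) × 5/9 = 27.78 °C = 300.93 K.
T_C = 9 °C → 9 + 273.15 = 282.15 K.
Carnot efficiency: η = 1 − T_C/T_H = 1 − 282.15/300.93 = 0.0624.
Q_H = W/η = 88.8/0.0624 = 1420 kJ.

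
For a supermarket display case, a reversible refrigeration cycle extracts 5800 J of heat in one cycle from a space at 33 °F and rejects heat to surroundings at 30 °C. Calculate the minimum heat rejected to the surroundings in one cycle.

Q_H ≈ 6424 J

T_H = 30 °C → 30 + 273.15 = 303.15 K.
T_C = 33 °F → (33 − 32) × 5/9 = 0.56 °C = 273.71 K.
For a reversible cycle Q_H/Q_C = T_H/T_C, so Q_H = Q_C·T_H/T_C = 5800 × 303.15/273.71 = 6424 J.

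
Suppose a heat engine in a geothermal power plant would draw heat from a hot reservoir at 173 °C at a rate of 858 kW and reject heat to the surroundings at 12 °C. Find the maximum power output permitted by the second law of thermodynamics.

T_H = 173 °C → 173 + 273.15 = 446.15 K.
T_C = 12 °C → 12 + 273.15 = 285.15 K.
The second-law ceiling is the Carnot efficiency, η_max = 1 − T_C/T_H = 1 − 285.15/446.15 = 0.3609.
W_max = η_max · Q_H = 0.3609 × 858 = 309.6 kW.

Ẇ_max ≈ 309.6 kW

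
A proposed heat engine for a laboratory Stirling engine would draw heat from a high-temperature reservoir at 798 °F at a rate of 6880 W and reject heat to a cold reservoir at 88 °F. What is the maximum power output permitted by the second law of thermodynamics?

T_H = 798 °F → (798 − 32) × 5/9 = 425.56 °C = 698.71 K.
T_C = 88 °F → (88 − 32) × 5/9 = 31.11 °C = 304.26 K.
The upper bound on efficiency is η_max = 1 − T_C/T_H = 1 − 304.26/698.71 = 0.5645.
W_max = η_max · Q_H = 0.5645 × 6880 = 3884 W.

Ẇ_max ≈ 3884 W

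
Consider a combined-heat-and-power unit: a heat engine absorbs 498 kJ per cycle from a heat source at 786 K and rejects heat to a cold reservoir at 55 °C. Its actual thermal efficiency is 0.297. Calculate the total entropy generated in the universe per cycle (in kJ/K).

T_C = 55 °C → 55 + 273.15 = 328.15 K.
W = η·Q_H = 0.297 × 498 = 147.9 kJ, so Q_C = Q_H − W = 350.1 kJ.
The hot reservoir loses entropy Q_H/T_H = 498/786.00 = 0.6336 kJ/K; the cold reservoir gains Q_C/T_C = 350.1/328.15 = 1.067 kJ/K.
ΔS_univ = −Q_H/T_H + Q_C/T_C = 0.433 kJ/K (> 0, since η = 0.297 < η_Carnot = 0.583).

ΔS_univ ≈ 0.433 kJ/K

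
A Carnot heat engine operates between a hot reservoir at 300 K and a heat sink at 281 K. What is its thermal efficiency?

Since the cycle is reversible, η = 1 − T_C/T_H = 1 − 281.00/300.00 = 0.0633.

η ≈ 0.0633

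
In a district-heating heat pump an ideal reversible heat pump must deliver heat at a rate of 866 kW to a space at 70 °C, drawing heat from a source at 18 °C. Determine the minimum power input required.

Ẇ_in ≈ 131 kW

T_H = 70 °C → 70 + 273.15 = 343.15 K.
T_C = 18 °C → 18 + 273.15 = 291.15 K.
Reversible heating COP: COP_HP = T_H/(T_H − T_C) = 343.15/52.00 = 6.5990.
W = Q_H/COP_HP = 866/6.5990 = 131 kW.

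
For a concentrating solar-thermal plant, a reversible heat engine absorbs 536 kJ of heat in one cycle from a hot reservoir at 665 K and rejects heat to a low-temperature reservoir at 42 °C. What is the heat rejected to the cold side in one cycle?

Q_C ≈ 254 kJ

T_C = 42 °C → 42 + 273.15 = 315.15 K.
η_rev = 1 − T_C/T_H = 1 − 315.15/665.00 = 0.5261.
For a reversible cycle Q_C/Q_H = T_C/T_H, so Q_C = 536 × 315.15/665.00 = 254 kJ.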